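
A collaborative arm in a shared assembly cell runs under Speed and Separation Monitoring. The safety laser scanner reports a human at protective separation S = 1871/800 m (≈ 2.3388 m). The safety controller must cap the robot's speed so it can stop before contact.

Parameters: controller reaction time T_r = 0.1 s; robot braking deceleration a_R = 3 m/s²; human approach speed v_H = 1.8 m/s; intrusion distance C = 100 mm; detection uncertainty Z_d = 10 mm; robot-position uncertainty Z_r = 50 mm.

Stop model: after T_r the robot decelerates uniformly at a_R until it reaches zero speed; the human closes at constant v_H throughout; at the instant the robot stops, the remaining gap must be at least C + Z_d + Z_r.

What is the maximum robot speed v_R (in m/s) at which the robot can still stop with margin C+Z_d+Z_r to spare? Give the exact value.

at the boundary: (1/6)·v² + (7/10)·v + (-1599/800) = 0
  disc = (7/10)² − 4·(1/6)·(-1599/800) = 729/400 ; √disc = 27/20
  v_R = (−(7/10) + 27/20) / (2·(1/6)) = 39/20 m/s
check:
T_s = v_R/a_R = (39/20)/3 = 0.6500 s
reaction-phase robot travel = 1.9500·0.1000 = 0.1950 m
robot covers 1.9500·0.6500 − ½·3.0000·0.6500² = 0.6338 m while stopping
human over T_r+T_s: 1.8000·(0.1000+0.6500) = 1.3500 m
margins: 0.1000+0.0100+0.0500 = 0.1600 m
sum ≈ 0.1950+0.6338+1.3500+0.1600 ≈ 2.3388 m = S ✓

v_R_max = 39/20 m/s = 1.9500 m/s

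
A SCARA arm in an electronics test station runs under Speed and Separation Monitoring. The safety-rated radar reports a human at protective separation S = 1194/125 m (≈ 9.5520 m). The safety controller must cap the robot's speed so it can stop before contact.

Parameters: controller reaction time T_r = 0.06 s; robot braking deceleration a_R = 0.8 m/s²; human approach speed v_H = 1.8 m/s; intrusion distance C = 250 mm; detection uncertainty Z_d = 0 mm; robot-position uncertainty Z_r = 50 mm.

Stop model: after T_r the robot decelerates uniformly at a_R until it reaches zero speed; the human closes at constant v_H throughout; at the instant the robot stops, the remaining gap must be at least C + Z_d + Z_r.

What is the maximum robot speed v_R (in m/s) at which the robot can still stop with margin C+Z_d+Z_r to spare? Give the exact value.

collect terms ⇒ (5/8)·v_R² + (231/100)·v_R + (-1143/125) = 0
  disc = (231/100)² − 4·(5/8)·(-1143/125) = 281961/10000 ; √disc = 531/100
  v_R = (−(231/100) + 531/100) / (2·(5/8)) = 12/5 m/s
check:
T_s = v_R/a_R = (12/5)/(4/5) = 3.0000 s
robot covers v_R·T_r = 2.4000·0.0600 = 0.1440 m before braking
braking distance = 2.4000²/(2·0.8000) = 3.6000 m
human closes 1.8000·3.0600 = 5.5080 m
margins: 0.2500+0.0000+0.0500 = 0.3000 m
sum ≈ 0.1440+3.6000+5.5080+0.3000 ≈ 9.5520 m = S ✓

v_R_max = 12/5 m/s = 2.4000 m/s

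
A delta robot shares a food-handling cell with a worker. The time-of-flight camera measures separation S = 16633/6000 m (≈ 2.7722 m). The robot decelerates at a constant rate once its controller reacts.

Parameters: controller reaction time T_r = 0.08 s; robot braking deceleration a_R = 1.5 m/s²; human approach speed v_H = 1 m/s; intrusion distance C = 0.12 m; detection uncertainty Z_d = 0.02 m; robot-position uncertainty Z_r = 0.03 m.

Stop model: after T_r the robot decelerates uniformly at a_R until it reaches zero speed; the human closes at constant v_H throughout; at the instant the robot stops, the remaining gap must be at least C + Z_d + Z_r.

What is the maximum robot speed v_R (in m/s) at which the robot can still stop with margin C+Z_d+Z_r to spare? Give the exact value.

quadratic (1/3)·v² + (56/75)·v + (-15133/6000) = 0
  disc = (56/75)² − 4·(1/3)·(-15133/6000) = 9801/2500 ; √disc = 99/50
  v_R = (−(56/75) + 99/50) / (2·(1/3)) = 37/20 m/s
check:
braking lasts T_s = (37/20)/(3/2) = 1.2333 s
reaction-phase robot travel = 1.8500·0.0800 = 0.1480 m
braking distance = 1.8500²/(2·1.5000) = 1.1408 m
human closes 1.0000·1.3133 = 1.3133 m
residual clearance needed = 0.1200+0.0200+0.0300 = 0.1700 m
sum ≈ 0.1480+1.1408+1.3133+0.1700 ≈ 2.7722 m = S ✓

v_R_max = 37/20 m/s = 1.8500 m/s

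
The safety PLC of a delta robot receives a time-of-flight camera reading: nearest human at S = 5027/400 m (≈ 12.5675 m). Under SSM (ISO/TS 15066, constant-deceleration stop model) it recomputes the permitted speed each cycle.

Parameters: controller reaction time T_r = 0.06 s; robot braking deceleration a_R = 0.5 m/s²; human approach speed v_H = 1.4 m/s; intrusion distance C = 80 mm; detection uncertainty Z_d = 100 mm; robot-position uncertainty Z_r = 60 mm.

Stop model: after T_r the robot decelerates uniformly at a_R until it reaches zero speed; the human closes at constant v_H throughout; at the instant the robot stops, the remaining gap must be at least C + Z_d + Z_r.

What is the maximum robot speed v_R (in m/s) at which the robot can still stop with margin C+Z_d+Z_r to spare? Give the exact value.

v_R_max = 47/20 m/s = 2.3500 m/s

collect terms ⇒ (1)·v_R² + (143/50)·v_R + (-24487/2000) = 0
  disc = (143/50)² − 4·(1)·(-24487/2000) = 35721/625 ; √disc = 189/25
  v_R = (−(143/50) + 189/25) / (2·(1)) = 47/20 m/s
check:
braking lasts T_s = (47/20)/(1/2) = 4.7000 s
robot covers v_R·T_r = 2.3500·0.0600 = 0.1410 m before braking
braking distance = 2.3500²/(2·0.5000) = 5.5225 m
person approaches 1.4000·(0.0600+4.7000) = 6.6640 m
C+Z_d+Z_r = 0.0800+0.1000+0.0600 = 0.2400 m
sum ≈ 0.1410+5.5225+6.6640+0.2400 ≈ 12.5675 m = S ✓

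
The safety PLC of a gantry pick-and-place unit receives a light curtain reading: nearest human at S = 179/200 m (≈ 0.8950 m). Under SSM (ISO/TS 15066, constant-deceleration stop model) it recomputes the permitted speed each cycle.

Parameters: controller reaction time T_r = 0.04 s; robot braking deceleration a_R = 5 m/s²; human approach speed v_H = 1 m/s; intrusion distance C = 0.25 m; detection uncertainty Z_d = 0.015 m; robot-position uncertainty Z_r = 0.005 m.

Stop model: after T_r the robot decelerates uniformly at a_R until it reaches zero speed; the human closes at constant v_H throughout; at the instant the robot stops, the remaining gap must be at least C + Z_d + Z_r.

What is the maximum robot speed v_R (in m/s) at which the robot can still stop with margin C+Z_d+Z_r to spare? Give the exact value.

v_R_max = 3/2 m/s = 1.5000 m/s

collect terms ⇒ (1/10)·v_R² + (6/25)·v_R + (-117/200) = 0
  disc = (6/25)² − 4·(1/10)·(-117/200) = 729/2500 ; √disc = 27/50
  v_R = (−(6/25) + 27/50) / (2·(1/10)) = 3/2 m/s
check:
braking lasts T_s = (3/2)/5 = 0.3000 s
reaction-phase robot travel = 1.5000·0.0400 = 0.0600 m
robot covers 1.5000·0.3000 − ½·5.0000·0.3000² = 0.2250 m while stopping
human over T_r+T_s: 1.0000·(0.0400+0.3000) = 0.3400 m
residual clearance needed = 0.2500+0.0150+0.0050 = 0.2700 m
sum ≈ 0.0600+0.2250+0.3400+0.2700 ≈ 0.8950 m = S ✓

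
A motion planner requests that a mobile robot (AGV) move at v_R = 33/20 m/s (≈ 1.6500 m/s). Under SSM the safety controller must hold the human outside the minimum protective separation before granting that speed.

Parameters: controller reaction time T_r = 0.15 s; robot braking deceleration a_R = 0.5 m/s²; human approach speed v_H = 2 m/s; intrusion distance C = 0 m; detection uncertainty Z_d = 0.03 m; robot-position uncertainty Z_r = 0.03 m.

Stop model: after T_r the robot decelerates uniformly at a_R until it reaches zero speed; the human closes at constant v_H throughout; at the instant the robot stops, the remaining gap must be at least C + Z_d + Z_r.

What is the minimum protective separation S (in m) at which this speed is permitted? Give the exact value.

T_s = v_R/a_R = (33/20)/(1/2) = 3.3000 s
reaction-phase robot travel = 1.6500·0.1500 = 0.2475 m
robot covers 1.6500·3.3000 − ½·0.5000·3.3000² = 2.7225 m while stopping
person approaches 2.0000·(0.1500+3.3000) = 6.9000 m
margins: 0.0000+0.0300+0.0300 = 0.0600 m
S_min ≈ 0.2475+2.7225+6.9000+0.0600  ⇒  S_min = 993/100 m

S_min = 993/100 m = 9.9300 m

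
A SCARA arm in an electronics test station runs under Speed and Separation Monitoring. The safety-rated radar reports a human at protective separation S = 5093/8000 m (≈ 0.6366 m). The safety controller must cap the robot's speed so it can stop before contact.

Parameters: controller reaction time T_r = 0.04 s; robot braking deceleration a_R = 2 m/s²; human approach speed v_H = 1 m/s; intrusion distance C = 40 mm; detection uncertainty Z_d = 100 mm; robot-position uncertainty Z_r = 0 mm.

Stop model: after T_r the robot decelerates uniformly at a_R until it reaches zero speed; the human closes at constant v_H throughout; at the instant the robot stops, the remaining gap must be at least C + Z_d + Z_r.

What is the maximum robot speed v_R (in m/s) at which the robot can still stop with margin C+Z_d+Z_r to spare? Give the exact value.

v_R_max = 13/20 m/s = 0.6500 m/s

collect terms ⇒ (1/4)·v_R² + (27/50)·v_R + (-3653/8000) = 0
  disc = (27/50)² − 4·(1/4)·(-3653/8000) = 29929/40000 ; √disc = 173/200
  v_R = (−(27/50) + 173/200) / (2·(1/4)) = 13/20 m/s
check:
stop time T_s = (13/20)/2 = 0.3250 s
robot in T_r: 0.6500·0.0400 = 0.0260 m
braking distance = 0.6500²/(2·2.0000) = 0.1056 m
person approaches 1.0000·(0.0400+0.3250) = 0.3650 m
residual clearance needed = 0.0400+0.1000+0.0000 = 0.1400 m
sum ≈ 0.0260+0.1056+0.3650+0.1400 ≈ 0.6366 m = S ✓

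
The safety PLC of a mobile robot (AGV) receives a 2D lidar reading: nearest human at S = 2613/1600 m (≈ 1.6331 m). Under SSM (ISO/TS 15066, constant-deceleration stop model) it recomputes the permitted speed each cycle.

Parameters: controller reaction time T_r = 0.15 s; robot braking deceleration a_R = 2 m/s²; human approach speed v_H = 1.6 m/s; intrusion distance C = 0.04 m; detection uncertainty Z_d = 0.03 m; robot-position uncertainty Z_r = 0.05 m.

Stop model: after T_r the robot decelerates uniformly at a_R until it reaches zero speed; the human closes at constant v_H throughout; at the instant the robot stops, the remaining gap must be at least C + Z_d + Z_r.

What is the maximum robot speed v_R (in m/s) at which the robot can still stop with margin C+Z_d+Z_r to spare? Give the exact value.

v_R_max = 21/20 m/s = 1.0500 m/s

collect terms ⇒ (1/4)·v_R² + (19/20)·v_R + (-2037/1600) = 0
  disc = (19/20)² − 4·(1/4)·(-2037/1600) = 3481/1600 ; √disc = 59/40
  v_R = (−(19/20) + 59/40) / (2·(1/4)) = 21/20 m/s
check:
T_s = v_R/a_R = (21/20)/2 = 0.5250 s
reaction-phase robot travel = 1.0500·0.1500 = 0.1575 m
braking distance = 1.0500²/(2·2.0000) = 0.2756 m
person approaches 1.6000·(0.1500+0.5250) = 1.0800 m
margins: 0.0400+0.0300+0.0500 = 0.1200 m
sum ≈ 0.1575+0.2756+1.0800+0.1200 ≈ 1.6331 m = S ✓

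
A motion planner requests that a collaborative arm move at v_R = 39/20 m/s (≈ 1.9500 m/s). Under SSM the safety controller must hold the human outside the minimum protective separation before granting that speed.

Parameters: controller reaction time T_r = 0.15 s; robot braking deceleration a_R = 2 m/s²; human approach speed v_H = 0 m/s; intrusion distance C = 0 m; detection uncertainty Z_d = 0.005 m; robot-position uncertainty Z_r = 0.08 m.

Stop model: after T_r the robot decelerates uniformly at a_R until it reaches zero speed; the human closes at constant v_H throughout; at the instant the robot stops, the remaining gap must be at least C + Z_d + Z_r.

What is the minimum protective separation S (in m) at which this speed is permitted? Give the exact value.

stop time T_s = (39/20)/2 = 0.9750 s
robot covers v_R·T_r = 1.9500·0.1500 = 0.2925 m before braking
robot under decel: 1.9500²/(2·2.0000) = 0.9506 m
human closes 0.0000·1.1250 = 0.0000 m
residual clearance needed = 0.0000+0.0050+0.0800 = 0.0850 m
S_min ≈ 0.2925+0.9506+0.0000+0.0850  ⇒  S_min = 85/64 m

S_min = 85/64 m = 1.3281 m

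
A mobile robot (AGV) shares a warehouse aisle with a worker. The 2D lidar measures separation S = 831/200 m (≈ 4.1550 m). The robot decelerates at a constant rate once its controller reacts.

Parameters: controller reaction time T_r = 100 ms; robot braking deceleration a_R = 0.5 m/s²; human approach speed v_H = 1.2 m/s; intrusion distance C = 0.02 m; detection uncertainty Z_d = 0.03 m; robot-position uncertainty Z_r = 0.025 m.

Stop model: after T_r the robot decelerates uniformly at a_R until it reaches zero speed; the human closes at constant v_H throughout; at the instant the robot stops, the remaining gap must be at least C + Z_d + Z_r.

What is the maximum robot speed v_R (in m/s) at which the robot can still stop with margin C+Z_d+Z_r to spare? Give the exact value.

collect terms ⇒ (1)·v_R² + (5/2)·v_R + (-99/25) = 0
  disc = (5/2)² − 4·(1)·(-99/25) = 2209/100 ; √disc = 47/10
  v_R = (−(5/2) + 47/10) / (2·(1)) = 11/10 m/s
check:
stop time T_s = (11/10)/(1/2) = 2.2000 s
robot covers v_R·T_r = 1.1000·0.1000 = 0.1100 m before braking
robot under decel: 1.1000²/(2·0.5000) = 1.2100 m
human over T_r+T_s: 1.2000·(0.1000+2.2000) = 2.7600 m
margins: 0.0200+0.0300+0.0250 = 0.0750 m
sum ≈ 0.1100+1.2100+2.7600+0.0750 ≈ 4.1550 m = S ✓

v_R_max = 11/10 m/s = 1.1000 m/s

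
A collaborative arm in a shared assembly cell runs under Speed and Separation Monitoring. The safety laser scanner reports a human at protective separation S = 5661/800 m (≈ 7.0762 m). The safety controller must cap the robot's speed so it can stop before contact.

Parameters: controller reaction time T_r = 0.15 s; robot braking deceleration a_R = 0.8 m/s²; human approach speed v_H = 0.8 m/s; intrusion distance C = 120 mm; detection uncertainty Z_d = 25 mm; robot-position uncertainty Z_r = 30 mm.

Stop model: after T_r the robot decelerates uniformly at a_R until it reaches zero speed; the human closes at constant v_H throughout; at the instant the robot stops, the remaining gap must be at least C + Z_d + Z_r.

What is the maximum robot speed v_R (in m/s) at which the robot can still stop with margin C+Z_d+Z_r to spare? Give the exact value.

v_R_max = 5/2 m/s = 2.5000 m/s

at the boundary: (5/8)·v² + (23/20)·v + (-217/32) = 0
  disc = (23/20)² − 4·(5/8)·(-217/32) = 29241/1600 ; √disc = 171/40
  v_R = (−(23/20) + 171/40) / (2·(5/8)) = 5/2 m/s
check:
braking lasts T_s = (5/2)/(4/5) = 3.1250 s
robot in T_r: 2.5000·0.1500 = 0.3750 m
robot under decel: 2.5000²/(2·0.8000) = 3.9062 m
human closes 0.8000·3.2750 = 2.6200 m
margins: 0.1200+0.0250+0.0300 = 0.1750 m
sum ≈ 0.3750+3.9062+2.6200+0.1750 ≈ 7.0762 m = S ✓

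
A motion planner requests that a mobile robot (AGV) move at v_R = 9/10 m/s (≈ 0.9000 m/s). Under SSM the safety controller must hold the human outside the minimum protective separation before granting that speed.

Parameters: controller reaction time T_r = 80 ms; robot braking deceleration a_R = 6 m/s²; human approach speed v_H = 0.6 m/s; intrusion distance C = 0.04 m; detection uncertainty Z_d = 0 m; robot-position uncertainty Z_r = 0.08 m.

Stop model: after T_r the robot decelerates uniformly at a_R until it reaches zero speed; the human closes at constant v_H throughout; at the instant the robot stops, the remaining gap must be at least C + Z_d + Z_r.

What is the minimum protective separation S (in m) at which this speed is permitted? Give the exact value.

S_min = 159/400 m = 0.3975 m

stop time T_s = (9/10)/6 = 0.1500 s
robot covers v_R·T_r = 0.9000·0.0800 = 0.0720 m before braking
robot covers 0.9000·0.1500 − ½·6.0000·0.1500² = 0.0675 m while stopping
person approaches 0.6000·(0.0800+0.1500) = 0.1380 m
residual clearance needed = 0.0400+0.0000+0.0800 = 0.1200 m
S_min ≈ 0.0720+0.0675+0.1380+0.1200  ⇒  S_min = 159/400 m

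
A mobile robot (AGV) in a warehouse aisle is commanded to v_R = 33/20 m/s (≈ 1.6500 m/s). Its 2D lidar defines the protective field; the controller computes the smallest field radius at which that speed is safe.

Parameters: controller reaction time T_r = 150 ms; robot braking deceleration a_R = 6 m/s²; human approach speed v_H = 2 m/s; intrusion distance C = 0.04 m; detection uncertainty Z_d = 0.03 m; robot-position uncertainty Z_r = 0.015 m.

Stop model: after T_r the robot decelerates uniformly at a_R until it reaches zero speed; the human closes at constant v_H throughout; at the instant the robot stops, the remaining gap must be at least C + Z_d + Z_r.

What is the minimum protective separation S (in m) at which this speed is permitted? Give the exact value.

braking lasts T_s = (33/20)/6 = 0.2750 s
robot covers v_R·T_r = 1.6500·0.1500 = 0.2475 m before braking
braking distance = 1.6500²/(2·6.0000) = 0.2269 m
human closes 2.0000·0.4250 = 0.8500 m
margins: 0.0400+0.0300+0.0150 = 0.0850 m
S_min ≈ 0.2475+0.2269+0.8500+0.0850  ⇒  S_min = 451/320 m

S_min = 451/320 m = 1.4094 m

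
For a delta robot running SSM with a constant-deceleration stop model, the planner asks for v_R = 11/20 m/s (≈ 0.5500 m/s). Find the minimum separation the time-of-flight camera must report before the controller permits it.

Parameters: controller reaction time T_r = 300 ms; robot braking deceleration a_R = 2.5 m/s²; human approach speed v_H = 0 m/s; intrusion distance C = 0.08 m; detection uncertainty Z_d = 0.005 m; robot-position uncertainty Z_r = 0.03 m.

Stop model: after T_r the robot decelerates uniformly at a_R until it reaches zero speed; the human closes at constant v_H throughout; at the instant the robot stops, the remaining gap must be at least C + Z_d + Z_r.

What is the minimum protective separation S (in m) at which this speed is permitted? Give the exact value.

S_min = 681/2000 m = 0.3405 m

T_s = v_R/a_R = (11/20)/(5/2) = 0.2200 s
robot in T_r: 0.5500·0.3000 = 0.1650 m
braking distance = 0.5500²/(2·2.5000) = 0.0605 m
person approaches 0.0000·(0.3000+0.2200) = 0.0000 m
margins: 0.0800+0.0050+0.0300 = 0.1150 m
S_min ≈ 0.1650+0.0605+0.0000+0.1150  ⇒  S_min = 681/2000 m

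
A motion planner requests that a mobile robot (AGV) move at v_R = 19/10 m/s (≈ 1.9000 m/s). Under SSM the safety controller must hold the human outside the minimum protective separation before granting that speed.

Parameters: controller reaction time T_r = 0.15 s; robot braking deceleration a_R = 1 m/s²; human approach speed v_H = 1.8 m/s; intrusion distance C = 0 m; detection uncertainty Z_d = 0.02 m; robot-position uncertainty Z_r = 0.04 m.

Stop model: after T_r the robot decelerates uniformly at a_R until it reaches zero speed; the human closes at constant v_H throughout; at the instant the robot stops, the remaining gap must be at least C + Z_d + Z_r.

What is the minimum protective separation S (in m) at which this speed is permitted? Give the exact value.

S_min = 146/25 m = 5.8400 m

T_s = v_R/a_R = (19/10)/1 = 1.9000 s
reaction-phase robot travel = 1.9000·0.1500 = 0.2850 m
braking distance = 1.9000²/(2·1.0000) = 1.8050 m
human over T_r+T_s: 1.8000·(0.1500+1.9000) = 3.6900 m
margins: 0.0000+0.0200+0.0400 = 0.0600 m
S_min ≈ 0.2850+1.8050+3.6900+0.0600  ⇒  S_min = 146/25 m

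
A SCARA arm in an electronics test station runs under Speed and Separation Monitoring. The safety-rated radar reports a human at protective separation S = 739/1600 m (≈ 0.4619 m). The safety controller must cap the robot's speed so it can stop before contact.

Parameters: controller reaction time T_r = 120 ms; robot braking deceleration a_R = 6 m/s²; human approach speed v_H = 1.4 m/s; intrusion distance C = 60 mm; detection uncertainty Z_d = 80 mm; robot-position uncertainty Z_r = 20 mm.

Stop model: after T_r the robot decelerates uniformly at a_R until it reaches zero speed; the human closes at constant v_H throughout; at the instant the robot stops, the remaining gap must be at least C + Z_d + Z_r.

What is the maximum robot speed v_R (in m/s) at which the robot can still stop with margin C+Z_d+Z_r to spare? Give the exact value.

quadratic (1/12)·v² + (53/150)·v + (-1071/8000) = 0
  disc = (53/150)² − 4·(1/12)·(-1071/8000) = 61009/360000 ; √disc = 247/600
  v_R = (−(53/150) + 247/600) / (2·(1/12)) = 7/20 m/s
check:
T_s = v_R/a_R = (7/20)/6 = 0.0583 s
robot in T_r: 0.3500·0.1200 = 0.0420 m
robot under decel: 0.3500²/(2·6.0000) = 0.0102 m
human over T_r+T_s: 1.4000·(0.1200+0.0583) = 0.2497 m
margins: 0.0600+0.0800+0.0200 = 0.1600 m
sum ≈ 0.0420+0.0102+0.2497+0.1600 ≈ 0.4619 m = S ✓

v_R_max = 7/20 m/s = 0.3500 m/s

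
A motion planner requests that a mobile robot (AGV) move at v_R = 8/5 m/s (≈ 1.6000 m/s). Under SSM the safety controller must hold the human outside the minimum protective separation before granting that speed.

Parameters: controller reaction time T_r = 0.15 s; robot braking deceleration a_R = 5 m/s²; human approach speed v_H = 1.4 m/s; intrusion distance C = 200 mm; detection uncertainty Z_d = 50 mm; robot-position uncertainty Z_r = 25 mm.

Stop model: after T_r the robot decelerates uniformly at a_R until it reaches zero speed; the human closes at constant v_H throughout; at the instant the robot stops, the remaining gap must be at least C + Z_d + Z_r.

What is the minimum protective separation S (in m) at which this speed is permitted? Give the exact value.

S_min = 1429/1000 m = 1.4290 m

braking lasts T_s = (8/5)/5 = 0.3200 s
reaction-phase robot travel = 1.6000·0.1500 = 0.2400 m
robot covers 1.6000·0.3200 − ½·5.0000·0.3200² = 0.2560 m while stopping
human over T_r+T_s: 1.4000·(0.1500+0.3200) = 0.6580 m
C+Z_d+Z_r = 0.2000+0.0500+0.0250 = 0.2750 m
S_min ≈ 0.2400+0.2560+0.6580+0.2750  ⇒  S_min = 1429/1000 m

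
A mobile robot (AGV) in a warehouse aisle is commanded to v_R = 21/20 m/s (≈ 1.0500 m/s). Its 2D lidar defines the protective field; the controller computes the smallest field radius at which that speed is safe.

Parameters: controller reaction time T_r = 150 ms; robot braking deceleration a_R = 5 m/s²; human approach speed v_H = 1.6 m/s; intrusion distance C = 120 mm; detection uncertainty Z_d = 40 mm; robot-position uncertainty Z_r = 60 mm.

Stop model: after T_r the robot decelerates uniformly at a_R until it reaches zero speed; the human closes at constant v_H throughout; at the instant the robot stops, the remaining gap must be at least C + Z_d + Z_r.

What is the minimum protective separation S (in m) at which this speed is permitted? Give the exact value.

S_min = 851/800 m = 1.0637 m

T_s = v_R/a_R = (21/20)/5 = 0.2100 s
robot in T_r: 1.0500·0.1500 = 0.1575 m
braking distance = 1.0500²/(2·5.0000) = 0.1103 m
human closes 1.6000·0.3600 = 0.5760 m
residual clearance needed = 0.1200+0.0400+0.0600 = 0.2200 m
S_min ≈ 0.1575+0.1103+0.5760+0.2200  ⇒  S_min = 851/800 m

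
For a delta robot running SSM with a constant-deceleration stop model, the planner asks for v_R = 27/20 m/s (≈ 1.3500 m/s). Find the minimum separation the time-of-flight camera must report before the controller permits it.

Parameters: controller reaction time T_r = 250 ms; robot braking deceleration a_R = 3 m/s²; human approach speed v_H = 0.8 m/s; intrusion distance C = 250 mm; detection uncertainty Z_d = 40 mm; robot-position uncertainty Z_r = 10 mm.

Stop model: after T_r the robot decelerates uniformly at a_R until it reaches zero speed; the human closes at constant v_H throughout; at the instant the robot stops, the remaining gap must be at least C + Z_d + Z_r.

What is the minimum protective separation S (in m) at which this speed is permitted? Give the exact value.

S_min = 1201/800 m = 1.5012 m

T_s = v_R/a_R = (27/20)/3 = 0.4500 s
robot covers v_R·T_r = 1.3500·0.2500 = 0.3375 m before braking
braking distance = 1.3500²/(2·3.0000) = 0.3038 m
human closes 0.8000·0.7000 = 0.5600 m
residual clearance needed = 0.2500+0.0400+0.0100 = 0.3000 m
S_min ≈ 0.3375+0.3038+0.5600+0.3000  ⇒  S_min = 1201/800 m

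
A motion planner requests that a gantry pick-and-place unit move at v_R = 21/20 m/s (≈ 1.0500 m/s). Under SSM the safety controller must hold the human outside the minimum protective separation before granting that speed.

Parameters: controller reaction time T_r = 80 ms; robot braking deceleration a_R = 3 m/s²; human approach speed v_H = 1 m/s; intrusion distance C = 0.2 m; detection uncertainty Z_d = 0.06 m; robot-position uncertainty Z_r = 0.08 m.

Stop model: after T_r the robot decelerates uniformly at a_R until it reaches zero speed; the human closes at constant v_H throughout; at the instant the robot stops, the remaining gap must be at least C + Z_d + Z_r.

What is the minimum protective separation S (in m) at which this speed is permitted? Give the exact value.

braking lasts T_s = (21/20)/3 = 0.3500 s
reaction-phase robot travel = 1.0500·0.0800 = 0.0840 m
braking distance = 1.0500²/(2·3.0000) = 0.1837 m
human closes 1.0000·0.4300 = 0.4300 m
residual clearance needed = 0.2000+0.0600+0.0800 = 0.3400 m
S_min ≈ 0.0840+0.1837+0.4300+0.3400  ⇒  S_min = 4151/4000 m

S_min = 4151/4000 m = 1.0377 m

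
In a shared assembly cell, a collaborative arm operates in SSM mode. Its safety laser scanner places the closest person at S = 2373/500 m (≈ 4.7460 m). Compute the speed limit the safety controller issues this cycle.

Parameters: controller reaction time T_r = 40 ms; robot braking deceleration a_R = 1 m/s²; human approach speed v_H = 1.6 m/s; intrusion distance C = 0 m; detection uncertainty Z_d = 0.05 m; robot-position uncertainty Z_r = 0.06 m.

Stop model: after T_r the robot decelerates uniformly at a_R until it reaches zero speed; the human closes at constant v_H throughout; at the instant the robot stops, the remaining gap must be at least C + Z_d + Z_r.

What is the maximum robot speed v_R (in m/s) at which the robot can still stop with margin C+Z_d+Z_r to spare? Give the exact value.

v_R_max = 9/5 m/s = 1.8000 m/s

at the boundary: (1/2)·v² + (41/25)·v + (-1143/250) = 0
  disc = (41/25)² − 4·(1/2)·(-1143/250) = 7396/625 ; √disc = 86/25
  v_R = (−(41/25) + 86/25) / (2·(1/2)) = 9/5 m/s
check:
T_s = v_R/a_R = (9/5)/1 = 1.8000 s
robot in T_r: 1.8000·0.0400 = 0.0720 m
robot under decel: 1.8000²/(2·1.0000) = 1.6200 m
human closes 1.6000·1.8400 = 2.9440 m
C+Z_d+Z_r = 0.0000+0.0500+0.0600 = 0.1100 m
sum ≈ 0.0720+1.6200+2.9440+0.1100 ≈ 4.7460 m = S ✓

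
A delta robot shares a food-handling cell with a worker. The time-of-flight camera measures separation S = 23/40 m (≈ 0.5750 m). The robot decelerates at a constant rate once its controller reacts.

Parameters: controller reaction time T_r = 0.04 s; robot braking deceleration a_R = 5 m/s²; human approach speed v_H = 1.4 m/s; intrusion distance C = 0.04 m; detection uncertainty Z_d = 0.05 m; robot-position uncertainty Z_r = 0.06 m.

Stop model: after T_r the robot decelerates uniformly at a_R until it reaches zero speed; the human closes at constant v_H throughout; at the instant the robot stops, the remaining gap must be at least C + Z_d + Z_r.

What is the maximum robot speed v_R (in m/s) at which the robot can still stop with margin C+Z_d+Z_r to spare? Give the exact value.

collect terms ⇒ (1/10)·v_R² + (8/25)·v_R + (-369/1000) = 0
  disc = (8/25)² − 4·(1/10)·(-369/1000) = 1/4 ; √disc = 1/2
  v_R = (−(8/25) + 1/2) / (2·(1/10)) = 9/10 m/s
check:
T_s = v_R/a_R = (9/10)/5 = 0.1800 s
robot covers v_R·T_r = 0.9000·0.0400 = 0.0360 m before braking
robot under decel: 0.9000²/(2·5.0000) = 0.0810 m
human closes 1.4000·0.2200 = 0.3080 m
margins: 0.0400+0.0500+0.0600 = 0.1500 m
sum ≈ 0.0360+0.0810+0.3080+0.1500 ≈ 0.5750 m = S ✓

v_R_max = 9/10 m/s = 0.9000 m/s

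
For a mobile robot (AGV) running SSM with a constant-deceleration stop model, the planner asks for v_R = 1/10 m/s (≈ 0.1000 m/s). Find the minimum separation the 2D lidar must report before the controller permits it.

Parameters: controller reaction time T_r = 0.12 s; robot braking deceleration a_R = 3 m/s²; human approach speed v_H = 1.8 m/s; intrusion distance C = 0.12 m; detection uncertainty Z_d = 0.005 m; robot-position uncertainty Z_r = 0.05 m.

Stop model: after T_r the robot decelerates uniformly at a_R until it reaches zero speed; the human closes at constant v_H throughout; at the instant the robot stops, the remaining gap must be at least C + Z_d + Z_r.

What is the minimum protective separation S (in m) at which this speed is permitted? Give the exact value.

T_s = v_R/a_R = (1/10)/3 = 0.0333 s
reaction-phase robot travel = 0.1000·0.1200 = 0.0120 m
braking distance = 0.1000²/(2·3.0000) = 0.0017 m
human closes 1.8000·0.1533 = 0.2760 m
C+Z_d+Z_r = 0.1200+0.0050+0.0500 = 0.1750 m
S_min ≈ 0.0120+0.0017+0.2760+0.1750  ⇒  S_min = 697/1500 m

S_min = 697/1500 m = 0.4647 m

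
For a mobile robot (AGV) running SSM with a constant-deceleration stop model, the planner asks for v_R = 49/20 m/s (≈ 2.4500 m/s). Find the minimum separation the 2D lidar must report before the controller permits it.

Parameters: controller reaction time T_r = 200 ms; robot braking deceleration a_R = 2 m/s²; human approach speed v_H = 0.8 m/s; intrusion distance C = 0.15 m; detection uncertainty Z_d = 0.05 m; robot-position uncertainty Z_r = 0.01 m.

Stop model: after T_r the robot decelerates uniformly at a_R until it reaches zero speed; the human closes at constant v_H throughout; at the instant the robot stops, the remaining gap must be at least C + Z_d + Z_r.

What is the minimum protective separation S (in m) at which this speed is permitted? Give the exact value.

S_min = 1069/320 m = 3.3406 m

stop time T_s = (49/20)/2 = 1.2250 s
reaction-phase robot travel = 2.4500·0.2000 = 0.4900 m
robot under decel: 2.4500²/(2·2.0000) = 1.5006 m
human closes 0.8000·1.4250 = 1.1400 m
residual clearance needed = 0.1500+0.0500+0.0100 = 0.2100 m
S_min ≈ 0.4900+1.5006+1.1400+0.2100  ⇒  S_min = 1069/320 m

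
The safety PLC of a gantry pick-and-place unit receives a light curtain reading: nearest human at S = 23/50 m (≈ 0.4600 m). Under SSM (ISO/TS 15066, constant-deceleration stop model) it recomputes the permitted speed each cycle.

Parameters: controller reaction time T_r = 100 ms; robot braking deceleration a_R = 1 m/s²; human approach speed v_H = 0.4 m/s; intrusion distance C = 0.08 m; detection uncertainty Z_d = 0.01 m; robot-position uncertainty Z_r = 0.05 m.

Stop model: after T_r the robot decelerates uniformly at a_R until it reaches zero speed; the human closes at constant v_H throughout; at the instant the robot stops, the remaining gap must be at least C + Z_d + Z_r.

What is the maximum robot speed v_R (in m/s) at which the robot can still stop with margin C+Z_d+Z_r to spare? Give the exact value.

at the boundary: (1/2)·v² + (1/2)·v + (-7/25) = 0
  disc = (1/2)² − 4·(1/2)·(-7/25) = 81/100 ; √disc = 9/10
  v_R = (−(1/2) + 9/10) / (2·(1/2)) = 2/5 m/s
check:
braking lasts T_s = (2/5)/1 = 0.4000 s
robot in T_r: 0.4000·0.1000 = 0.0400 m
robot under decel: 0.4000²/(2·1.0000) = 0.0800 m
human closes 0.4000·0.5000 = 0.2000 m
residual clearance needed = 0.0800+0.0100+0.0500 = 0.1400 m
sum ≈ 0.0400+0.0800+0.2000+0.1400 ≈ 0.4600 m = S ✓

v_R_max = 2/5 m/s = 0.4000 m/s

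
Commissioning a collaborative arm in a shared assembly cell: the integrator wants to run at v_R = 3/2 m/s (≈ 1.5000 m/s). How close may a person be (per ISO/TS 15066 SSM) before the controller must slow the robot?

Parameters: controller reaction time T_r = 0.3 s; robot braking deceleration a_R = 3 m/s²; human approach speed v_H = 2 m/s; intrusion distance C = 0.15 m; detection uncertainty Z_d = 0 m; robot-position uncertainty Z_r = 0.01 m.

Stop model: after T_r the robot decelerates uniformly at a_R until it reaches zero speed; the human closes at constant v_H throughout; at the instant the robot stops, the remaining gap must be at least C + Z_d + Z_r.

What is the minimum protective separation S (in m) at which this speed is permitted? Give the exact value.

T_s = v_R/a_R = (3/2)/3 = 0.5000 s
robot covers v_R·T_r = 1.5000·0.3000 = 0.4500 m before braking
robot covers 1.5000·0.5000 − ½·3.0000·0.5000² = 0.3750 m while stopping
person approaches 2.0000·(0.3000+0.5000) = 1.6000 m
margins: 0.1500+0.0000+0.0100 = 0.1600 m
S_min ≈ 0.4500+0.3750+1.6000+0.1600  ⇒  S_min = 517/200 m

S_min = 517/200 m = 2.5850 m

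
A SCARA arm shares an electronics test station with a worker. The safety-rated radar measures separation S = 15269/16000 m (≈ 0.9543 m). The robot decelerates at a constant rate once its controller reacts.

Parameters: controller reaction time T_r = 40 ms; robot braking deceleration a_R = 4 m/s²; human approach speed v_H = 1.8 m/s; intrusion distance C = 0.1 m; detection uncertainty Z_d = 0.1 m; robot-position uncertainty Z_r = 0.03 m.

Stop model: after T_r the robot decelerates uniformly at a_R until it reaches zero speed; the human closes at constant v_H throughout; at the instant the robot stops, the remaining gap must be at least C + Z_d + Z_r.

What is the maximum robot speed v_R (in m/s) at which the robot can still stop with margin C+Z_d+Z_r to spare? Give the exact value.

v_R_max = 21/20 m/s = 1.0500 m/s

quadratic (1/8)·v² + (49/100)·v + (-10437/16000) = 0
  disc = (49/100)² − 4·(1/8)·(-10437/16000) = 90601/160000 ; √disc = 301/400
  v_R = (−(49/100) + 301/400) / (2·(1/8)) = 21/20 m/s
check:
braking lasts T_s = (21/20)/4 = 0.2625 s
reaction-phase robot travel = 1.0500·0.0400 = 0.0420 m
braking distance = 1.0500²/(2·4.0000) = 0.1378 m
human over T_r+T_s: 1.8000·(0.0400+0.2625) = 0.5445 m
residual clearance needed = 0.1000+0.1000+0.0300 = 0.2300 m
sum ≈ 0.0420+0.1378+0.5445+0.2300 ≈ 0.9543 m = S ✓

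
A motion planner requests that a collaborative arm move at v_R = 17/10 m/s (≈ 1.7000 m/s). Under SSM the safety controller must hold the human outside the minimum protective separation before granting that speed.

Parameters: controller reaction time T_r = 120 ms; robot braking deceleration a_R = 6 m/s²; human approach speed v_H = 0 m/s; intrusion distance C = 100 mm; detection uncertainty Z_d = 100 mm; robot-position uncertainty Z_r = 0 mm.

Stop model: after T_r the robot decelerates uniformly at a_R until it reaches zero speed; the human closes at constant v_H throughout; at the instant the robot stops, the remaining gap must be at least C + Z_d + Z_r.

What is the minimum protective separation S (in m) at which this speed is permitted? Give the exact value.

S_min = 3869/6000 m = 0.6448 m

stop time T_s = (17/10)/6 = 0.2833 s
robot covers v_R·T_r = 1.7000·0.1200 = 0.2040 m before braking
braking distance = 1.7000²/(2·6.0000) = 0.2408 m
human closes 0.0000·0.4033 = 0.0000 m
residual clearance needed = 0.1000+0.1000+0.0000 = 0.2000 m
S_min ≈ 0.2040+0.2408+0.0000+0.2000  ⇒  S_min = 3869/6000 m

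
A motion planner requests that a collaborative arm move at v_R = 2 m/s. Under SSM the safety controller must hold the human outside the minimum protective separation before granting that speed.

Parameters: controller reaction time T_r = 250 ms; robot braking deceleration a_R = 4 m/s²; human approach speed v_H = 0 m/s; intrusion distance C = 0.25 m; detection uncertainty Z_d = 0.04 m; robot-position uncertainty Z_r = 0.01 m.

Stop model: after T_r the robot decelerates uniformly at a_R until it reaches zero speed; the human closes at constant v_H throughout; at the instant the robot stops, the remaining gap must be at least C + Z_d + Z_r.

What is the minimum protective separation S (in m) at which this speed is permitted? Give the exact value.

S_min = 13/10 m = 1.3000 m

braking lasts T_s = 2/4 = 0.5000 s
robot in T_r: 2.0000·0.2500 = 0.5000 m
robot covers 2.0000·0.5000 − ½·4.0000·0.5000² = 0.5000 m while stopping
human closes 0.0000·0.7500 = 0.0000 m
margins: 0.2500+0.0400+0.0100 = 0.3000 m
S_min ≈ 0.5000+0.5000+0.0000+0.3000  ⇒  S_min = 13/10 m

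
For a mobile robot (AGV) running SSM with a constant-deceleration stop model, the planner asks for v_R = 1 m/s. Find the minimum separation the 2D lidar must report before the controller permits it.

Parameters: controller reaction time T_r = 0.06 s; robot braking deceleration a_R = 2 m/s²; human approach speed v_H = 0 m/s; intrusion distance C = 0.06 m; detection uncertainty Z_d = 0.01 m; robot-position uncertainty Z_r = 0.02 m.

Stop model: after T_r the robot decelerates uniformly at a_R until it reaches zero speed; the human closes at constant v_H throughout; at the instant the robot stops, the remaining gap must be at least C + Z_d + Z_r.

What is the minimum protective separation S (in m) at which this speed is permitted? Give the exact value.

S_min = 2/5 m = 0.4000 m

T_s = v_R/a_R = 1/2 = 0.5000 s
robot in T_r: 1.0000·0.0600 = 0.0600 m
robot under decel: 1.0000²/(2·2.0000) = 0.2500 m
human closes 0.0000·0.5600 = 0.0000 m
residual clearance needed = 0.0600+0.0100+0.0200 = 0.0900 m
S_min ≈ 0.0600+0.2500+0.0000+0.0900  ⇒  S_min = 2/5 m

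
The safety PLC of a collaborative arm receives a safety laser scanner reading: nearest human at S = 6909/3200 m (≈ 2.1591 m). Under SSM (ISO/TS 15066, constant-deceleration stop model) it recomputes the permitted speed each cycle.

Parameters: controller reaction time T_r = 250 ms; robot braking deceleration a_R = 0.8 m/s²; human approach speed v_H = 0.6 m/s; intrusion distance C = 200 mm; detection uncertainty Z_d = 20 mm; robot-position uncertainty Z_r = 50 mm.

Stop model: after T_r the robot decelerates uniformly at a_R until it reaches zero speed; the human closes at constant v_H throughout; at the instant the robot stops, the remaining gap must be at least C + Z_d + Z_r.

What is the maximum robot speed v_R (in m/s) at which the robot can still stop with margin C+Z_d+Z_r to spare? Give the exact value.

at the boundary: (5/8)·v² + (1)·v + (-1113/640) = 0
  disc = (1)² − 4·(5/8)·(-1113/640) = 1369/256 ; √disc = 37/16
  v_R = (−(1) + 37/16) / (2·(5/8)) = 21/20 m/s
check:
stop time T_s = (21/20)/(4/5) = 1.3125 s
robot covers v_R·T_r = 1.0500·0.2500 = 0.2625 m before braking
braking distance = 1.0500²/(2·0.8000) = 0.6891 m
human over T_r+T_s: 0.6000·(0.2500+1.3125) = 0.9375 m
residual clearance needed = 0.2000+0.0200+0.0500 = 0.2700 m
sum ≈ 0.2625+0.6891+0.9375+0.2700 ≈ 2.1591 m = S ✓

v_R_max = 21/20 m/s = 1.0500 m/s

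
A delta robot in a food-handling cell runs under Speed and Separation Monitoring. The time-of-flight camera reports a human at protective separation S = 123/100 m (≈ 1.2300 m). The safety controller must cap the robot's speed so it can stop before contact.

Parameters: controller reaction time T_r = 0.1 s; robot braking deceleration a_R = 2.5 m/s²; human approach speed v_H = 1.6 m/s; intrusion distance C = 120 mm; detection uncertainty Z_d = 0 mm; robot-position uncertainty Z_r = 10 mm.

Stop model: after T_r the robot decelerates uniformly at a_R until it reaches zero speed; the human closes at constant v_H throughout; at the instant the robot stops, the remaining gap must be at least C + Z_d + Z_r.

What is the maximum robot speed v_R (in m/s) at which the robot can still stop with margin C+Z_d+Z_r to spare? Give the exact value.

v_R_max = 1 m/s = 1.0000 m/s

quadratic (1/5)·v² + (37/50)·v + (-47/50) = 0
  disc = (37/50)² − 4·(1/5)·(-47/50) = 3249/2500 ; √disc = 57/50
  v_R = (−(37/50) + 57/50) / (2·(1/5)) = 1 m/s
check:
T_s = v_R/a_R = 1/(5/2) = 0.4000 s
robot covers v_R·T_r = 1.0000·0.1000 = 0.1000 m before braking
braking distance = 1.0000²/(2·2.5000) = 0.2000 m
human closes 1.6000·0.5000 = 0.8000 m
residual clearance needed = 0.1200+0.0000+0.0100 = 0.1300 m
sum ≈ 0.1000+0.2000+0.8000+0.1300 ≈ 1.2300 m = S ✓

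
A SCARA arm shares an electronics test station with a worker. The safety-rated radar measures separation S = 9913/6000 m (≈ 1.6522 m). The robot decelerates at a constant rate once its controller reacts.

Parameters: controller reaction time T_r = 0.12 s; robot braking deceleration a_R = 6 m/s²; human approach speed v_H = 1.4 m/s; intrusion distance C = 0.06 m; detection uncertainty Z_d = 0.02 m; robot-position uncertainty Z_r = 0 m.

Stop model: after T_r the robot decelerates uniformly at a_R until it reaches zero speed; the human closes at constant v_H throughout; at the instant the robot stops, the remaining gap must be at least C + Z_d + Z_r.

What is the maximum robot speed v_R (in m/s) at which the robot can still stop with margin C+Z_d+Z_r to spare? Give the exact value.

at the boundary: (1/12)·v² + (53/150)·v + (-337/240) = 0
  disc = (53/150)² − 4·(1/12)·(-337/240) = 5929/10000 ; √disc = 77/100
  v_R = (−(53/150) + 77/100) / (2·(1/12)) = 5/2 m/s
check:
braking lasts T_s = (5/2)/6 = 0.4167 s
robot in T_r: 2.5000·0.1200 = 0.3000 m
braking distance = 2.5000²/(2·6.0000) = 0.5208 m
person approaches 1.4000·(0.1200+0.4167) = 0.7513 m
margins: 0.0600+0.0200+0.0000 = 0.0800 m
sum ≈ 0.3000+0.5208+0.7513+0.0800 ≈ 1.6522 m = S ✓

v_R_max = 5/2 m/s = 2.5000 m/s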